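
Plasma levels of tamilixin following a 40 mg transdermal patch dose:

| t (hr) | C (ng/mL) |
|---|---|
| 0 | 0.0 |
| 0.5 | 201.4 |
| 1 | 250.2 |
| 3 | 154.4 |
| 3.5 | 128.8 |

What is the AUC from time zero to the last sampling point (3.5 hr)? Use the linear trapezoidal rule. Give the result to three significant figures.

AUC = 639 ng/mL·hr

Trapezoidal AUC_0→3.5:
  [0→0.5]: (0.0+201.4)/2 × 0.5 = 50.35
  [0.5→1]: (201.4+250.2)/2 × 0.5 = 112.9
  [1→3]: (250.2+154.4)/2 × 2 = 404.6
  [3→3.5]: (154.4+128.8)/2 × 0.5 = 70.8
  Sum = 638.65 ng/mL·hr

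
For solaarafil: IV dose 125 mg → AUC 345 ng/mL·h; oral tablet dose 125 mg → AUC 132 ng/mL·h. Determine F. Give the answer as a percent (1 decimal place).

F = (AUC_ev / D_ev) / (AUC_iv / D_iv)
  = (132/125) / (345/125)
  = 1.056 / 2.76 = 0.3826
  = 38.26%

F = 38.3%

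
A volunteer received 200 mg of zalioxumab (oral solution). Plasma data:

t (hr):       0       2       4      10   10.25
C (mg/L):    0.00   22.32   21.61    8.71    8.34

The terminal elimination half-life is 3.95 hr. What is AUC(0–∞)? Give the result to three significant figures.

Trapezoidal AUC_0→10.25:
  [0→2]: (0.00+22.32)/2 × 2 = 22.32
  [2→4]: (22.32+21.61)/2 × 2 = 43.93
  [4→10]: (21.61+8.71)/2 × 6 = 90.96
  [10→10.25]: (8.71+8.34)/2 × 0.25 = 2.13125
  Sum = 159.34125 mg/L·hr
k_e = ln2 / t½ = 0.693147 / 3.95 = 0.1755 hr^-1
Extrapolated tail: C_last / k_e = 8.34 / 0.1755 = 47.521
AUC_0→∞ = 159.34125 + 47.521 = 206.86225 mg/L·hr

AUC = 207 mg/L·hr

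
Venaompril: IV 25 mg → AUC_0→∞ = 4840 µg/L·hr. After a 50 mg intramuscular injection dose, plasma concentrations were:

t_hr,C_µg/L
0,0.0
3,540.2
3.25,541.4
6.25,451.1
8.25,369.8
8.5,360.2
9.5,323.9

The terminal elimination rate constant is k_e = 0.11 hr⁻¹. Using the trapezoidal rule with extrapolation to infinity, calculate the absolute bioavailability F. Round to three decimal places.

Trapezoidal AUC_0→9.5 (intramuscular injection):
  [0→3]: (0.0+540.2)/2 × 3 = 810.3
  [3→3.25]: (540.2+541.4)/2 × 0.25 = 135.2
  [3.25→6.25]: (541.4+451.1)/2 × 3 = 1488.75
  [6.25→8.25]: (451.1+369.8)/2 × 2 = 820.9
  [8.25→8.5]: (369.8+360.2)/2 × 0.25 = 91.25
  [8.5→9.5]: (360.2+323.9)/2 × 1 = 342.05
  Sum = 3688.45 µg/L·hr
Tail: C_last/k_e = 323.9/0.11 = 2944.545
AUC_0→∞ (intramuscular injection) = 3688.45 + 2944.545 = 6632.995 µg/L·hr
F = (AUC_ev/D_ev)/(AUC_iv/D_iv) = (6632.995/50)/(4840/25) = 132.6599/193.6 = 0.6852

F = 0.685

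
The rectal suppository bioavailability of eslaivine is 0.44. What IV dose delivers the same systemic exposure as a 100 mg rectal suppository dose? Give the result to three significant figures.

Systemic exposure from an extravascular dose = F × D_ev, so the equivalent IV dose is F × D_ev.
D_iv = F × D_ev = 0.44 × 100 = 44 mg

D_iv = 44.0 mg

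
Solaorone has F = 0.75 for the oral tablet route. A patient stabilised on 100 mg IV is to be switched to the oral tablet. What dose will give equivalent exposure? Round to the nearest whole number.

For equal systemic exposure: F × D_ev = D_iv
D_ev = D_iv / F = 100 / 0.75 = 133.333 mg

D_oral = 133 mg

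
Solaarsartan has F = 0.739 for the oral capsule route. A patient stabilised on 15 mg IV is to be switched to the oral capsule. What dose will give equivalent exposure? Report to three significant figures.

For equal systemic exposure: F × D_ev = D_iv
D_ev = D_iv / F = 15 / 0.739 = 20.2977 mg

D_oral = 20.3 mg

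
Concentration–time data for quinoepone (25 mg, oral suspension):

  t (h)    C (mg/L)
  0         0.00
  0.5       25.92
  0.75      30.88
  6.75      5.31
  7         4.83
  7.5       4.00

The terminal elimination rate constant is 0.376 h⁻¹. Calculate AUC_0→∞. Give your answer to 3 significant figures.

Trapezoidal AUC_0→7.5:
  [0→0.5]: (0.00+25.92)/2 × 0.5 = 6.48
  [0.5→0.75]: (25.92+30.88)/2 × 0.25 = 7.1
  [0.75→6.75]: (30.88+5.31)/2 × 6 = 108.57
  [6.75→7]: (5.31+4.83)/2 × 0.25 = 1.2675
  [7→7.5]: (4.83+4.00)/2 × 0.5 = 2.2075
  Sum = 125.625 mg/L·h
Extrapolated tail: C_last / k_e = 4.00 / 0.376 = 10.638
AUC_0→∞ = 125.625 + 10.638 = 136.263 mg/L·h

AUC = 136 mg/L·h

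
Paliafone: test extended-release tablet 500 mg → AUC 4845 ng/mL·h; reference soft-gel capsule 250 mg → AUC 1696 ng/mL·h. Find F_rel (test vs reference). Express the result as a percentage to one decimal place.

F_rel = (AUC_test/D_test) / (AUC_ref/D_ref)
      = (4845/500) / (1696/250)
      = 9.69 / 6.784 = 1.4284 = 142.84%

F_rel = 142.8%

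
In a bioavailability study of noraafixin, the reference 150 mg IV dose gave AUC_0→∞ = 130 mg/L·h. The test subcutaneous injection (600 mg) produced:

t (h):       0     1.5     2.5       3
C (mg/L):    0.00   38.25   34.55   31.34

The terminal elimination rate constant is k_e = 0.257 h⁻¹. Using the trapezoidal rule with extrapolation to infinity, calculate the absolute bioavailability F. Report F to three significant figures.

F = 0.391

Trapezoidal AUC_0→3 (subcutaneous injection):
  [0→1.5]: (0.00+38.25)/2 × 1.5 = 28.6875
  [1.5→2.5]: (38.25+34.55)/2 × 1 = 36.4
  [2.5→3]: (34.55+31.34)/2 × 0.5 = 16.4725
  Sum = 81.56 mg/L·h
Tail: C_last/k_e = 31.34/0.257 = 121.946
AUC_0→∞ (subcutaneous injection) = 81.56 + 121.946 = 203.506 mg/L·h
F = (AUC_ev/D_ev)/(AUC_iv/D_iv) = (203.506/600)/(130/150) = 0.339177/0.866667 = 0.3914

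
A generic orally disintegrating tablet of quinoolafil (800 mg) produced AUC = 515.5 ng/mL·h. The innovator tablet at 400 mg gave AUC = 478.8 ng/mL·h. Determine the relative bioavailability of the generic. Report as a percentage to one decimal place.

F_rel = 53.8%

F_rel = (AUC_test/D_test) / (AUC_ref/D_ref)
      = (515.5/800) / (478.8/400)
      = 0.644375 / 1.197 = 0.5383 = 53.83%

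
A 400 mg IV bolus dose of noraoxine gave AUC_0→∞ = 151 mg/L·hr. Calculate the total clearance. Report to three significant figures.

CL = 2.65 L/hr

CL = Dose_iv / AUC_0→∞
   = 400 / 151 = 2.64901 L/hr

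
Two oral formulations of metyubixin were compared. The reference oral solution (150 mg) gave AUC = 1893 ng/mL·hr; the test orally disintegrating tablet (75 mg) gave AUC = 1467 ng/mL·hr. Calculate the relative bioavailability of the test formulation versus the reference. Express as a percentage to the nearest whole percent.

F_rel = 155%

F_rel = (AUC_test/D_test) / (AUC_ref/D_ref)
      = (1467/75) / (1893/150)
      = 19.56 / 12.62 = 1.5499 = 154.99%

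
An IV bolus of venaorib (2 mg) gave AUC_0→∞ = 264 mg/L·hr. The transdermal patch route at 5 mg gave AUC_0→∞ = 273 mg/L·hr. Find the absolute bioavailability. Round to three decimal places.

F = (AUC_ev / D_ev) / (AUC_iv / D_iv)
  = (273/5) / (264/2)
  = 54.6 / 132 = 0.4136

F = 0.414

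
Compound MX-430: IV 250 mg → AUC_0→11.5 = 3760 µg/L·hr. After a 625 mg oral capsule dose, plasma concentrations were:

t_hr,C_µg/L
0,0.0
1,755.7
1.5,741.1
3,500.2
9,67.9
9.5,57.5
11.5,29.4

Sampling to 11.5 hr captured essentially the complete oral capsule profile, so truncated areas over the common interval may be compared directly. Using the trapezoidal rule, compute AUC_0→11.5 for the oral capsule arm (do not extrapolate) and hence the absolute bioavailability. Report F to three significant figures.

F = 0.373

Trapezoidal AUC_0→11.5 (oral capsule):
  [0→1]: (0.0+755.7)/2 × 1 = 377.85
  [1→1.5]: (755.7+741.1)/2 × 0.5 = 374.2
  [1.5→3]: (741.1+500.2)/2 × 1.5 = 930.975
  [3→9]: (500.2+67.9)/2 × 6 = 1704.3
  [9→9.5]: (67.9+57.5)/2 × 0.5 = 31.35
  [9.5→11.5]: (57.5+29.4)/2 × 2 = 86.9
  Sum = 3505.575 µg/L·hr
F = (AUC_ev/D_ev)/(AUC_iv/D_iv) = (3505.575/625)/(3760/250) = 5.60892/15.04 = 0.3729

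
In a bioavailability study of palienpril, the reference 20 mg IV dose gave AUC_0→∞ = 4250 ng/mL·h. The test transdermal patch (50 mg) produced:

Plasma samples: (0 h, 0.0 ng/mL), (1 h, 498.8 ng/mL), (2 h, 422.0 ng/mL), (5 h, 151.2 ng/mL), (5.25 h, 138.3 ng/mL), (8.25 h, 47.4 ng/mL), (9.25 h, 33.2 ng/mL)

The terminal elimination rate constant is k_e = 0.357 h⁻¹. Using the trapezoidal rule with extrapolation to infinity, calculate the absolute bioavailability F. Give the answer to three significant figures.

Trapezoidal AUC_0→9.25 (transdermal patch):
  [0→1]: (0.0+498.8)/2 × 1 = 249.4
  [1→2]: (498.8+422.0)/2 × 1 = 460.4
  [2→5]: (422.0+151.2)/2 × 3 = 859.8
  [5→5.25]: (151.2+138.3)/2 × 0.25 = 36.1875
  [5.25→8.25]: (138.3+47.4)/2 × 3 = 278.55
  [8.25→9.25]: (47.4+33.2)/2 × 1 = 40.3
  Sum = 1924.6375 ng/mL·h
Tail: C_last/k_e = 33.2/0.357 = 92.997
AUC_0→∞ (transdermal patch) = 1924.6375 + 92.997 = 2017.6345 ng/mL·h
F = (AUC_ev/D_ev)/(AUC_iv/D_iv) = (2017.6345/50)/(4250/20) = 40.35269/212.5 = 0.1899

F = 0.190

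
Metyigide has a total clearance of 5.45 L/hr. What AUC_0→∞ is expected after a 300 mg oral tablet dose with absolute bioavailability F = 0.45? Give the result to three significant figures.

AUC = 24.8 mg/L·hr

AUC_0→∞ = F × Dose / CL
        = 0.45 × 300 / 5.45 = 24.7706 mg/L·hr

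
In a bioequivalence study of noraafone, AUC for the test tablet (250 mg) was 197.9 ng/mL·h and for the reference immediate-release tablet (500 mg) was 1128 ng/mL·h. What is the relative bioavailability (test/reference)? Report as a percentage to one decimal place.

F_rel = 35.1%

F_rel = (AUC_test/D_test) / (AUC_ref/D_ref)
      = (197.9/250) / (1128/500)
      = 0.7916 / 2.256 = 0.3509 = 35.09%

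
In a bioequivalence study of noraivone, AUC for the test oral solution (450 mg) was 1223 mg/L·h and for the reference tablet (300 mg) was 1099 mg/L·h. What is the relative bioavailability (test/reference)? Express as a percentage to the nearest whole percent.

F_rel = 74%

F_rel = (AUC_test/D_test) / (AUC_ref/D_ref)
      = (1223/450) / (1099/300)
      = 2.71778 / 3.66333 = 0.7419 = 74.19%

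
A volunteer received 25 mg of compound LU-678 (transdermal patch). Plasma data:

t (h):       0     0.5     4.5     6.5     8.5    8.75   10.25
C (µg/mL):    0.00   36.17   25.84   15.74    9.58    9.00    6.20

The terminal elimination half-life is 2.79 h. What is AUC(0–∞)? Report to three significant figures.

Trapezoidal AUC_0→10.25:
  [0→0.5]: (0.00+36.17)/2 × 0.5 = 9.0425
  [0.5→4.5]: (36.17+25.84)/2 × 4 = 124.02
  [4.5→6.5]: (25.84+15.74)/2 × 2 = 41.58
  [6.5→8.5]: (15.74+9.58)/2 × 2 = 25.32
  [8.5→8.75]: (9.58+9.00)/2 × 0.25 = 2.3225
  [8.75→10.25]: (9.00+6.20)/2 × 1.5 = 11.4
  Sum = 213.685 µg/mL·h
k_e = ln2 / t½ = 0.693147 / 2.79 = 0.2484 h^-1
Extrapolated tail: C_last / k_e = 6.20 / 0.2484 = 24.960
AUC_0→∞ = 213.685 + 24.960 = 238.645 µg/mL·h

AUC = 239 µg/mL·h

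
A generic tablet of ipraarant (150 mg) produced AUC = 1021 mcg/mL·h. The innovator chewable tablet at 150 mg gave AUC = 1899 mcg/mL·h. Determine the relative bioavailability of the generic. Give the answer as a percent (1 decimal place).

F_rel = (AUC_test/D_test) / (AUC_ref/D_ref)
      = (1021/150) / (1899/150)
      = 6.80667 / 12.66 = 0.5377 = 53.77%

F_rel = 53.8%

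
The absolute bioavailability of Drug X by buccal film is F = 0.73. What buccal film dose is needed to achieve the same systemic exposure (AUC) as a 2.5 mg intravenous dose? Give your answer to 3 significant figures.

D_buccal = 3.42 mg

For equal systemic exposure: F × D_ev = D_iv
D_ev = D_iv / F = 2.5 / 0.73 = 3.42466 mg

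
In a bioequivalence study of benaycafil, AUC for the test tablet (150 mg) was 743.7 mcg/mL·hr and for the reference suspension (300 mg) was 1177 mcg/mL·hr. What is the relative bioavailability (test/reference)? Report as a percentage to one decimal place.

F_rel = 126.4%

F_rel = (AUC_test/D_test) / (AUC_ref/D_ref)
      = (743.7/150) / (1177/300)
      = 4.958 / 3.92333 = 1.2637 = 126.37%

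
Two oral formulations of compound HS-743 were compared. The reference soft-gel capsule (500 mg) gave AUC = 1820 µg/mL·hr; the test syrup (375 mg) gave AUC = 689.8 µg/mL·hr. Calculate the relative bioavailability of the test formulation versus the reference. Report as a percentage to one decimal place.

F_rel = (AUC_test/D_test) / (AUC_ref/D_ref)
      = (689.8/375) / (1820/500)
      = 1.83947 / 3.64 = 0.5053 = 50.53%

F_rel = 50.5%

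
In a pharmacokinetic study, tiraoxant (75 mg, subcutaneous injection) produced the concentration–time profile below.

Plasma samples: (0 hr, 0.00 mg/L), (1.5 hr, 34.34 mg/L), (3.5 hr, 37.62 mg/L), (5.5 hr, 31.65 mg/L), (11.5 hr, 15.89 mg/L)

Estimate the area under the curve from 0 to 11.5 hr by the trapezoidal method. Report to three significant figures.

Trapezoidal AUC_0→11.5:
  [0→1.5]: (0.00+34.34)/2 × 1.5 = 25.755
  [1.5→3.5]: (34.34+37.62)/2 × 2 = 71.96
  [3.5→5.5]: (37.62+31.65)/2 × 2 = 69.27
  [5.5→11.5]: (31.65+15.89)/2 × 6 = 142.62
  Sum = 309.605 mg/L·hr

AUC = 310 mg/L·hr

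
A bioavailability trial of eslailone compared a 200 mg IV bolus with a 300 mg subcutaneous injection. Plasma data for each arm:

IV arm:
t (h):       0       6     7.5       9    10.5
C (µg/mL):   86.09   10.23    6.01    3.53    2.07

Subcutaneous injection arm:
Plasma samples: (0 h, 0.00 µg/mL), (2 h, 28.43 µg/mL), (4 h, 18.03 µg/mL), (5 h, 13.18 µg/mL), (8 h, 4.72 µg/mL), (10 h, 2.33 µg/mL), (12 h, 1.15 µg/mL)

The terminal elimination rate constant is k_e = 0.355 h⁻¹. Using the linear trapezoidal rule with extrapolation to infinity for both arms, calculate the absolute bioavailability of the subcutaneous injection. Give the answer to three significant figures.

F = 0.275

Trapezoidal AUC_0→10.5 (IV):
  [0→6]: (86.09+10.23)/2 × 6 = 288.96
  [6→7.5]: (10.23+6.01)/2 × 1.5 = 12.18
  [7.5→9]: (6.01+3.53)/2 × 1.5 = 7.155
  [9→10.5]: (3.53+2.07)/2 × 1.5 = 4.2
  Sum = 312.495 µg/mL·h
IV tail: 2.07/0.355 = 5.831; AUC_iv,0→∞ = 312.495 + 5.831 = 318.326 µg/mL·h
Trapezoidal AUC_0→12 (subcutaneous injection):
  [0→2]: (0.00+28.43)/2 × 2 = 28.43
  [2→4]: (28.43+18.03)/2 × 2 = 46.46
  [4→5]: (18.03+13.18)/2 × 1 = 15.605
  [5→8]: (13.18+4.72)/2 × 3 = 26.85
  [8→10]: (4.72+2.33)/2 × 2 = 7.05
  [10→12]: (2.33+1.15)/2 × 2 = 3.48
  Sum = 127.875 µg/mL·h
subcutaneous injection tail: 1.15/0.355 = 3.239; AUC_ev,0→∞ = 127.875 + 3.239 = 131.114 µg/mL·h
F = (AUC_ev/D_ev)/(AUC_iv/D_iv) = (131.114/300)/(318.326/200) = 0.437047/1.59163 = 0.2746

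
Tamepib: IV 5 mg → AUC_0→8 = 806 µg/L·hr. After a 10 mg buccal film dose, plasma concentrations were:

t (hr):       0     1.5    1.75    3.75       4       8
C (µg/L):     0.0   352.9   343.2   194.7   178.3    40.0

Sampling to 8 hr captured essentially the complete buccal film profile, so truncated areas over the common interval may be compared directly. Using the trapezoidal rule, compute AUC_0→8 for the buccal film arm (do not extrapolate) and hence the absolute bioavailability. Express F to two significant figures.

F = 0.85

Trapezoidal AUC_0→8 (buccal film):
  [0→1.5]: (0.0+352.9)/2 × 1.5 = 264.675
  [1.5→1.75]: (352.9+343.2)/2 × 0.25 = 87.0125
  [1.75→3.75]: (343.2+194.7)/2 × 2 = 537.9
  [3.75→4]: (194.7+178.3)/2 × 0.25 = 46.625
  [4→8]: (178.3+40.0)/2 × 4 = 436.6
  Sum = 1372.8125 µg/L·hr
F = (AUC_ev/D_ev)/(AUC_iv/D_iv) = (1372.8125/10)/(806/5) = 137.28125/161.2 = 0.8516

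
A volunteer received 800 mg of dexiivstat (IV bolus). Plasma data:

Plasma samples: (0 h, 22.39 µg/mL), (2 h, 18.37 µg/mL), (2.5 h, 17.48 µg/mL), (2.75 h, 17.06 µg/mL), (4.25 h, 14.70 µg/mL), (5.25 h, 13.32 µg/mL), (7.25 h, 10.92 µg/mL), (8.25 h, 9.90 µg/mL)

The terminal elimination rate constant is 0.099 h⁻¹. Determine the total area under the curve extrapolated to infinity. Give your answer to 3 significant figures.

AUC = 227 µg/mL·h

Trapezoidal AUC_0→8.25:
  [0→2]: (22.39+18.37)/2 × 2 = 40.76
  [2→2.5]: (18.37+17.48)/2 × 0.5 = 8.9625
  [2.5→2.75]: (17.48+17.06)/2 × 0.25 = 4.3175
  [2.75→4.25]: (17.06+14.70)/2 × 1.5 = 23.82
  [4.25→5.25]: (14.70+13.32)/2 × 1 = 14.01
  [5.25→7.25]: (13.32+10.92)/2 × 2 = 24.24
  [7.25→8.25]: (10.92+9.90)/2 × 1 = 10.41
  Sum = 126.52 µg/mL·h
Extrapolated tail: C_last / k_e = 9.90 / 0.099 = 100.000
AUC_0→∞ = 126.52 + 100.000 = 226.52 µg/mL·h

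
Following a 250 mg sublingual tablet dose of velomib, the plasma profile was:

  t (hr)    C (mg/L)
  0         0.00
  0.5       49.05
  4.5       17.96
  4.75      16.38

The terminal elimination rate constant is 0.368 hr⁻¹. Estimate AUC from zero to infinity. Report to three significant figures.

Trapezoidal AUC_0→4.75:
  [0→0.5]: (0.00+49.05)/2 × 0.5 = 12.2625
  [0.5→4.5]: (49.05+17.96)/2 × 4 = 134.02
  [4.5→4.75]: (17.96+16.38)/2 × 0.25 = 4.2925
  Sum = 150.575 mg/L·hr
Extrapolated tail: C_last / k_e = 16.38 / 0.368 = 44.511
AUC_0→∞ = 150.575 + 44.511 = 195.086 mg/L·hr

AUC = 195 mg/L·hr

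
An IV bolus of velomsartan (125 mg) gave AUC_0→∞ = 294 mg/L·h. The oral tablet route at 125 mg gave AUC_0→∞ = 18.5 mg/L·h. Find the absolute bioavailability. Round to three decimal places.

F = 0.063

F = (AUC_ev / D_ev) / (AUC_iv / D_iv)
  = (18.5/125) / (294/125)
  = 0.148 / 2.352 = 0.0629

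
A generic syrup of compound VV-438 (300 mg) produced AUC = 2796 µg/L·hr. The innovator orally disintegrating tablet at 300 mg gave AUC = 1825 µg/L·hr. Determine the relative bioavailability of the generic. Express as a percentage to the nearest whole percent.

F_rel = 153%

F_rel = (AUC_test/D_test) / (AUC_ref/D_ref)
      = (2796/300) / (1825/300)
      = 9.32 / 6.08333 = 1.5321 = 153.21%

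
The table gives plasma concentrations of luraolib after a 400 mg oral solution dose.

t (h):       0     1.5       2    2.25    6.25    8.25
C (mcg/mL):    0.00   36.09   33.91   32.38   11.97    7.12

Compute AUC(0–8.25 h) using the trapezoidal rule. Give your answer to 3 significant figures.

Trapezoidal AUC_0→8.25:
  [0→1.5]: (0.00+36.09)/2 × 1.5 = 27.0675
  [1.5→2]: (36.09+33.91)/2 × 0.5 = 17.5
  [2→2.25]: (33.91+32.38)/2 × 0.25 = 8.28625
  [2.25→6.25]: (32.38+11.97)/2 × 4 = 88.7
  [6.25→8.25]: (11.97+7.12)/2 × 2 = 19.09
  Sum = 160.64375 mcg/mL·h

AUC = 161 mcg/mL·h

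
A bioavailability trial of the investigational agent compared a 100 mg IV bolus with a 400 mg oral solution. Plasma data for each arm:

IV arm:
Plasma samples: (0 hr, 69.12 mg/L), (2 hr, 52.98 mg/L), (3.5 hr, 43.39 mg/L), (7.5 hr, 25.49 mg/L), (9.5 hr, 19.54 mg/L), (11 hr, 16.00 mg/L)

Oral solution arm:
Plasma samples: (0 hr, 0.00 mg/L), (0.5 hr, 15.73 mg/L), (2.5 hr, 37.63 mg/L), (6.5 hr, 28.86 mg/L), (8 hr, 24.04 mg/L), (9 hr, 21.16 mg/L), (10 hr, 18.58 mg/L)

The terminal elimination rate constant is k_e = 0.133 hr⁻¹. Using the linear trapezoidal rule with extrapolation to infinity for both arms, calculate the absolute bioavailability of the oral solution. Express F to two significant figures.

Trapezoidal AUC_0→11 (IV):
  [0→2]: (69.12+52.98)/2 × 2 = 122.1
  [2→3.5]: (52.98+43.39)/2 × 1.5 = 72.2775
  [3.5→7.5]: (43.39+25.49)/2 × 4 = 137.76
  [7.5→9.5]: (25.49+19.54)/2 × 2 = 45.03
  [9.5→11]: (19.54+16.00)/2 × 1.5 = 26.655
  Sum = 403.8225 mg/L·hr
IV tail: 16.00/0.133 = 120.301; AUC_iv,0→∞ = 403.8225 + 120.301 = 524.1235 mg/L·hr
Trapezoidal AUC_0→10 (oral solution):
  [0→0.5]: (0.00+15.73)/2 × 0.5 = 3.9325
  [0.5→2.5]: (15.73+37.63)/2 × 2 = 53.36
  [2.5→6.5]: (37.63+28.86)/2 × 4 = 132.98
  [6.5→8]: (28.86+24.04)/2 × 1.5 = 39.675
  [8→9]: (24.04+21.16)/2 × 1 = 22.6
  [9→10]: (21.16+18.58)/2 × 1 = 19.87
  Sum = 272.4175 mg/L·hr
oral solution tail: 18.58/0.133 = 139.699; AUC_ev,0→∞ = 272.4175 + 139.699 = 412.1165 mg/L·hr
F = (AUC_ev/D_ev)/(AUC_iv/D_iv) = (412.1165/400)/(524.1235/100) = 1.03029/5.241235 = 0.1966

F = 0.20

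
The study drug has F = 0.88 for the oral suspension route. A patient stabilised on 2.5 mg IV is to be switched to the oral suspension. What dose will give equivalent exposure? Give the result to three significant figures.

D_oral = 2.84 mg

For equal systemic exposure: F × D_ev = D_iv
D_ev = D_iv / F = 2.5 / 0.88 = 2.84091 mg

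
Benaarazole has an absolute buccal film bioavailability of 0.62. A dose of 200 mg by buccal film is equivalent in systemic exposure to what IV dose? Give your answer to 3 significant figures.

D_iv = 124 mg

Systemic exposure from an extravascular dose = F × D_ev, so the equivalent IV dose is F × D_ev.
D_iv = F × D_ev = 0.62 × 200 = 124 mg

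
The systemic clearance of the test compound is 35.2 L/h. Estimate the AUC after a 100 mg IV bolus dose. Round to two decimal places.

AUC = 2.84 mg/L·h

AUC_0→∞ = Dose_iv / CL
        = 100 / 35.2 = 2.84091 mg/L·h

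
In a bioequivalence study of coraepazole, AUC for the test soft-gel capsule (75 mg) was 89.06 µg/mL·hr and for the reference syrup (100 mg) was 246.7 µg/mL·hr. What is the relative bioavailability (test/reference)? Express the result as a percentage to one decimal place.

F_rel = (AUC_test/D_test) / (AUC_ref/D_ref)
      = (89.06/75) / (246.7/100)
      = 1.18747 / 2.467 = 0.4813 = 48.13%

F_rel = 48.1%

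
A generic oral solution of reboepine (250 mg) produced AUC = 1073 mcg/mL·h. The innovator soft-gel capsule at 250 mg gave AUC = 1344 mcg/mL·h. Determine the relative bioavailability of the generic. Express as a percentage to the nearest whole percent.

F_rel = 80%

F_rel = (AUC_test/D_test) / (AUC_ref/D_ref)
      = (1073/250) / (1344/250)
      = 4.292 / 5.376 = 0.7984 = 79.84%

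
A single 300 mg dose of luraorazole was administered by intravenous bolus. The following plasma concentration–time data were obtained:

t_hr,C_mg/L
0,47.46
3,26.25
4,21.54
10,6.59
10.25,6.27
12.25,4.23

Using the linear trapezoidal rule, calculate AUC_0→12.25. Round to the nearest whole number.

AUC = 231 mg/L·hr

Trapezoidal AUC_0→12.25:
  [0→3]: (47.46+26.25)/2 × 3 = 110.565
  [3→4]: (26.25+21.54)/2 × 1 = 23.895
  [4→10]: (21.54+6.59)/2 × 6 = 84.39
  [10→10.25]: (6.59+6.27)/2 × 0.25 = 1.6075
  [10.25→12.25]: (6.27+4.23)/2 × 2 = 10.5
  Sum = 230.9575 mg/L·hr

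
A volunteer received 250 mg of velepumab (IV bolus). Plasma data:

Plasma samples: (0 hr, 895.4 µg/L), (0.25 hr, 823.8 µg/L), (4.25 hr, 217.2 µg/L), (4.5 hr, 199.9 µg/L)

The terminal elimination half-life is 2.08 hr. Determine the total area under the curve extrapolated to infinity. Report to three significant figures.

AUC = 2950 µg/L·hr

Trapezoidal AUC_0→4.5:
  [0→0.25]: (895.4+823.8)/2 × 0.25 = 214.9
  [0.25→4.25]: (823.8+217.2)/2 × 4 = 2082.0
  [4.25→4.5]: (217.2+199.9)/2 × 0.25 = 52.1375
  Sum = 2349.0375 µg/L·hr
k_e = ln2 / t½ = 0.693147 / 2.08 = 0.3332 hr^-1
Extrapolated tail: C_last / k_e = 199.9 / 0.3332 = 599.940
AUC_0→∞ = 2349.0375 + 599.940 = 2948.9775 µg/L·hr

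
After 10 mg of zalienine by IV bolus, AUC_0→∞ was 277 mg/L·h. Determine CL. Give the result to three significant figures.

CL = 0.0361 L/h

CL = Dose_iv / AUC_0→∞
   = 10 / 277 = 0.0361011 L/h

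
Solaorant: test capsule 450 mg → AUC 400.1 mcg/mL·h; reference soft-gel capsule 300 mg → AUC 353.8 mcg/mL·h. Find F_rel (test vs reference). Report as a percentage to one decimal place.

F_rel = (AUC_test/D_test) / (AUC_ref/D_ref)
      = (400.1/450) / (353.8/300)
      = 0.889111 / 1.17933 = 0.7539 = 75.39%

F_rel = 75.4%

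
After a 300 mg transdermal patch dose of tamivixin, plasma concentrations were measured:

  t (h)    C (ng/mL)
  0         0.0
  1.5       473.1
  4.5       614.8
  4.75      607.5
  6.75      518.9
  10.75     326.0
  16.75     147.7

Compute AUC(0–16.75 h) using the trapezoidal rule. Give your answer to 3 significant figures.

Trapezoidal AUC_0→16.75:
  [0→1.5]: (0.0+473.1)/2 × 1.5 = 354.825
  [1.5→4.5]: (473.1+614.8)/2 × 3 = 1631.85
  [4.5→4.75]: (614.8+607.5)/2 × 0.25 = 152.7875
  [4.75→6.75]: (607.5+518.9)/2 × 2 = 1126.4
  [6.75→10.75]: (518.9+326.0)/2 × 4 = 1689.8
  [10.75→16.75]: (326.0+147.7)/2 × 6 = 1421.1
  Sum = 6376.7625 ng/mL·h

AUC = 6380 ng/mL·h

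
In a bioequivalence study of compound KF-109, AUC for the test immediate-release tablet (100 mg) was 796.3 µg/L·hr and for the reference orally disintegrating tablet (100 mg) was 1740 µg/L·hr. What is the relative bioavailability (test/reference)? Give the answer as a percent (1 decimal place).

F_rel = (AUC_test/D_test) / (AUC_ref/D_ref)
      = (796.3/100) / (1740/100)
      = 7.963 / 17.4 = 0.4576 = 45.76%

F_rel = 45.8%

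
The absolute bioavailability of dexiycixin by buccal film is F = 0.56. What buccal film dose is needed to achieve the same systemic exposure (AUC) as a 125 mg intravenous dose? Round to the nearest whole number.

For equal systemic exposure: F × D_ev = D_iv
D_ev = D_iv / F = 125 / 0.56 = 223.214 mg

D_buccal = 223 mg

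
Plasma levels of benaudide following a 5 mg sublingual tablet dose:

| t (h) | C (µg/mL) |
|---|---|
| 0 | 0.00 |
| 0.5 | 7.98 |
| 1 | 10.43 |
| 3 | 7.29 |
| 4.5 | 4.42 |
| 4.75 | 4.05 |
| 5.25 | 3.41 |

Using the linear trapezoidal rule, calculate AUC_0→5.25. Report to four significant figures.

AUC = 36.02 µg/mL·h

Trapezoidal AUC_0→5.25:
  [0→0.5]: (0.00+7.98)/2 × 0.5 = 1.995
  [0.5→1]: (7.98+10.43)/2 × 0.5 = 4.6025
  [1→3]: (10.43+7.29)/2 × 2 = 17.72
  [3→4.5]: (7.29+4.42)/2 × 1.5 = 8.7825
  [4.5→4.75]: (4.42+4.05)/2 × 0.25 = 1.05875
  [4.75→5.25]: (4.05+3.41)/2 × 0.5 = 1.865
  Sum = 36.02375 µg/mL·h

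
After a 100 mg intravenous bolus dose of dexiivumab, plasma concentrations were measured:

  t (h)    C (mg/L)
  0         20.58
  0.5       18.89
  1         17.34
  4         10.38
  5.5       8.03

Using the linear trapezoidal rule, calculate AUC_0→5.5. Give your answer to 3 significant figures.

AUC = 74.3 mg/L·h

Trapezoidal AUC_0→5.5:
  [0→0.5]: (20.58+18.89)/2 × 0.5 = 9.8675
  [0.5→1]: (18.89+17.34)/2 × 0.5 = 9.0575
  [1→4]: (17.34+10.38)/2 × 3 = 41.58
  [4→5.5]: (10.38+8.03)/2 × 1.5 = 13.8075
  Sum = 74.3125 mg/L·h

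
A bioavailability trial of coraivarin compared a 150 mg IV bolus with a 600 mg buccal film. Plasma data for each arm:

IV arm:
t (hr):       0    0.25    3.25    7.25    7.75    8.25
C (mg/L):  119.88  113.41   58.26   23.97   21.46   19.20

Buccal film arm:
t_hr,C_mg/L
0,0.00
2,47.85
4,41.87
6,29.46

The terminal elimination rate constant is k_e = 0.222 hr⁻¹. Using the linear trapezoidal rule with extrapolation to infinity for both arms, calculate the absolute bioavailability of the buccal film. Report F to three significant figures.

F = 0.153

Trapezoidal AUC_0→8.25 (IV):
  [0→0.25]: (119.88+113.41)/2 × 0.25 = 29.16125
  [0.25→3.25]: (113.41+58.26)/2 × 3 = 257.505
  [3.25→7.25]: (58.26+23.97)/2 × 4 = 164.46
  [7.25→7.75]: (23.97+21.46)/2 × 0.5 = 11.3575
  [7.75→8.25]: (21.46+19.20)/2 × 0.5 = 10.165
  Sum = 472.64875 mg/L·hr
IV tail: 19.20/0.222 = 86.486; AUC_iv,0→∞ = 472.64875 + 86.486 = 559.13475 mg/L·hr
Trapezoidal AUC_0→6 (buccal film):
  [0→2]: (0.00+47.85)/2 × 2 = 47.85
  [2→4]: (47.85+41.87)/2 × 2 = 89.72
  [4→6]: (41.87+29.46)/2 × 2 = 71.33
  Sum = 208.9 mg/L·hr
buccal film tail: 29.46/0.222 = 132.703; AUC_ev,0→∞ = 208.9 + 132.703 = 341.603 mg/L·hr
F = (AUC_ev/D_ev)/(AUC_iv/D_iv) = (341.603/600)/(559.13475/150) = 0.569338/3.727565 = 0.1527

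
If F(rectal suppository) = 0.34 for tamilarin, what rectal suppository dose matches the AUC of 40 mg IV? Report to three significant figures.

D_rectal = 118 mg

For equal systemic exposure: F × D_ev = D_iv
D_ev = D_iv / F = 40 / 0.34 = 117.647 mg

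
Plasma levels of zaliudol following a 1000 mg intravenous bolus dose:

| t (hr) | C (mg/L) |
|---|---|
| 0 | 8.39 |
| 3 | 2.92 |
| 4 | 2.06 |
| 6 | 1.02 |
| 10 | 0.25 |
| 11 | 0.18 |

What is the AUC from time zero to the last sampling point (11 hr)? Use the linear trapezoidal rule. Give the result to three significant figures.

AUC = 25.3 mg/L·hr

Trapezoidal AUC_0→11:
  [0→3]: (8.39+2.92)/2 × 3 = 16.965
  [3→4]: (2.92+2.06)/2 × 1 = 2.49
  [4→6]: (2.06+1.02)/2 × 2 = 3.08
  [6→10]: (1.02+0.25)/2 × 4 = 2.54
  [10→11]: (0.25+0.18)/2 × 1 = 0.215
  Sum = 25.29 mg/L·hr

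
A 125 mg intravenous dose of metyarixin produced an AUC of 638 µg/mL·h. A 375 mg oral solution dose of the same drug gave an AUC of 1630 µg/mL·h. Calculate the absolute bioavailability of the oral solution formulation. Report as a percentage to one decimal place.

F = (AUC_ev / D_ev) / (AUC_iv / D_iv)
  = (1630/375) / (638/125)
  = 4.34667 / 5.104 = 0.8516
  = 85.16%

F = 85.2%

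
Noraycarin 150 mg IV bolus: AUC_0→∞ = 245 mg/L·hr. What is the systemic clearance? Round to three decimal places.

CL = 0.612 L/hr

CL = Dose_iv / AUC_0→∞
   = 150 / 245 = 0.612245 L/hr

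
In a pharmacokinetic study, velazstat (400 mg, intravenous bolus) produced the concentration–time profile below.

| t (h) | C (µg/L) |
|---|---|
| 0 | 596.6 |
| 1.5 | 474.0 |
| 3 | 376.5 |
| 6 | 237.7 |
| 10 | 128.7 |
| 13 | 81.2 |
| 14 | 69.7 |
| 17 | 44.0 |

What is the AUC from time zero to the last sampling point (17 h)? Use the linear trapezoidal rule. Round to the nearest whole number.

Trapezoidal AUC_0→17:
  [0→1.5]: (596.6+474.0)/2 × 1.5 = 802.95
  [1.5→3]: (474.0+376.5)/2 × 1.5 = 637.875
  [3→6]: (376.5+237.7)/2 × 3 = 921.3
  [6→10]: (237.7+128.7)/2 × 4 = 732.8
  [10→13]: (128.7+81.2)/2 × 3 = 314.85
  [13→14]: (81.2+69.7)/2 × 1 = 75.45
  [14→17]: (69.7+44.0)/2 × 3 = 170.55
  Sum = 3655.775 µg/L·h

AUC = 3656 µg/L·h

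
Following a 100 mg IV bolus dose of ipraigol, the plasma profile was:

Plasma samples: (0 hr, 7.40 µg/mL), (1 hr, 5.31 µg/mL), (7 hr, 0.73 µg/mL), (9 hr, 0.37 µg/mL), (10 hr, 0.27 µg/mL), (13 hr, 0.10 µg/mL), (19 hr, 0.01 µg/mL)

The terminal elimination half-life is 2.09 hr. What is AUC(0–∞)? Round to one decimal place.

AUC = 26.8 µg/mL·hr

Trapezoidal AUC_0→19:
  [0→1]: (7.40+5.31)/2 × 1 = 6.355
  [1→7]: (5.31+0.73)/2 × 6 = 18.12
  [7→9]: (0.73+0.37)/2 × 2 = 1.1
  [9→10]: (0.37+0.27)/2 × 1 = 0.32
  [10→13]: (0.27+0.10)/2 × 3 = 0.555
  [13→19]: (0.10+0.01)/2 × 6 = 0.33
  Sum = 26.78 µg/mL·hr
k_e = ln2 / t½ = 0.693147 / 2.09 = 0.3316 hr^-1
Extrapolated tail: C_last / k_e = 0.01 / 0.3316 = 0.030
AUC_0→∞ = 26.78 + 0.030 = 26.81 µg/mL·hr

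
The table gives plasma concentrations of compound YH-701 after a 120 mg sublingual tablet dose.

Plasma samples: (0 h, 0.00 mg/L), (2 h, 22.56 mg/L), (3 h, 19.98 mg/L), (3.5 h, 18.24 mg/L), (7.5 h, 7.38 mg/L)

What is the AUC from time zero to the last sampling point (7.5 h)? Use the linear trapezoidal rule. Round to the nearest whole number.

Trapezoidal AUC_0→7.5:
  [0→2]: (0.00+22.56)/2 × 2 = 22.56
  [2→3]: (22.56+19.98)/2 × 1 = 21.27
  [3→3.5]: (19.98+18.24)/2 × 0.5 = 9.555
  [3.5→7.5]: (18.24+7.38)/2 × 4 = 51.24
  Sum = 104.625 mg/L·h

AUC = 105 mg/L·h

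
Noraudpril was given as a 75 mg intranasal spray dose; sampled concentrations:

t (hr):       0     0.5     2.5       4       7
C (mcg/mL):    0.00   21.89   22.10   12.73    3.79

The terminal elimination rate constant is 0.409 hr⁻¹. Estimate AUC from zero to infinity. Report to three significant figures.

Trapezoidal AUC_0→7:
  [0→0.5]: (0.00+21.89)/2 × 0.5 = 5.4725
  [0.5→2.5]: (21.89+22.10)/2 × 2 = 43.99
  [2.5→4]: (22.10+12.73)/2 × 1.5 = 26.1225
  [4→7]: (12.73+3.79)/2 × 3 = 24.78
  Sum = 100.365 mcg/mL·hr
Extrapolated tail: C_last / k_e = 3.79 / 0.409 = 9.267
AUC_0→∞ = 100.365 + 9.267 = 109.632 mcg/mL·hr

AUC = 110 mcg/mL·hr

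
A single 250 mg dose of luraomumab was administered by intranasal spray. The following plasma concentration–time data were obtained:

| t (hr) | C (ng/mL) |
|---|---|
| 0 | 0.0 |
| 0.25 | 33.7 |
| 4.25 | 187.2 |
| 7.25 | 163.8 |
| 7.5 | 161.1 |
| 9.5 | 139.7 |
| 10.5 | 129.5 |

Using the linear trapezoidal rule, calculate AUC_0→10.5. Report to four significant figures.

AUC = 1449 ng/mL·hr

Trapezoidal AUC_0→10.5:
  [0→0.25]: (0.0+33.7)/2 × 0.25 = 4.2125
  [0.25→4.25]: (33.7+187.2)/2 × 4 = 441.8
  [4.25→7.25]: (187.2+163.8)/2 × 3 = 526.5
  [7.25→7.5]: (163.8+161.1)/2 × 0.25 = 40.6125
  [7.5→9.5]: (161.1+139.7)/2 × 2 = 300.8
  [9.5→10.5]: (139.7+129.5)/2 × 1 = 134.6
  Sum = 1448.525 ng/mL·hr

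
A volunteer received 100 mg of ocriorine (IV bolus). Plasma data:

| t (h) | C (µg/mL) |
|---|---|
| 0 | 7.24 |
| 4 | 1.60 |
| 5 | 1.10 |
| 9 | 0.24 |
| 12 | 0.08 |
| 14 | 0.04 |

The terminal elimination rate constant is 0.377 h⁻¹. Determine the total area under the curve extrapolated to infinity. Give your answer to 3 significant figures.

Trapezoidal AUC_0→14:
  [0→4]: (7.24+1.60)/2 × 4 = 17.68
  [4→5]: (1.60+1.10)/2 × 1 = 1.35
  [5→9]: (1.10+0.24)/2 × 4 = 2.68
  [9→12]: (0.24+0.08)/2 × 3 = 0.48
  [12→14]: (0.08+0.04)/2 × 2 = 0.12
  Sum = 22.31 µg/mL·h
Extrapolated tail: C_last / k_e = 0.04 / 0.377 = 0.106
AUC_0→∞ = 22.31 + 0.106 = 22.416 µg/mL·h

AUC = 22.4 µg/mL·h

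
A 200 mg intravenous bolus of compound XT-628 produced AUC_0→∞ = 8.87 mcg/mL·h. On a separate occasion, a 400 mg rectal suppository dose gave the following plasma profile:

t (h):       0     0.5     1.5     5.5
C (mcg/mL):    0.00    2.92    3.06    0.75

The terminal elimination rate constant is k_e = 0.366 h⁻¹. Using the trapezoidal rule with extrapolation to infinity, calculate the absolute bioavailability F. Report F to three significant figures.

F = 0.755

Trapezoidal AUC_0→5.5 (rectal suppository):
  [0→0.5]: (0.00+2.92)/2 × 0.5 = 0.73
  [0.5→1.5]: (2.92+3.06)/2 × 1 = 2.99
  [1.5→5.5]: (3.06+0.75)/2 × 4 = 7.62
  Sum = 11.34 mcg/mL·h
Tail: C_last/k_e = 0.75/0.366 = 2.049
AUC_0→∞ (rectal suppository) = 11.34 + 2.049 = 13.389 mcg/mL·h
F = (AUC_ev/D_ev)/(AUC_iv/D_iv) = (13.389/400)/(8.87/200) = 0.0334725/0.04435 = 0.7547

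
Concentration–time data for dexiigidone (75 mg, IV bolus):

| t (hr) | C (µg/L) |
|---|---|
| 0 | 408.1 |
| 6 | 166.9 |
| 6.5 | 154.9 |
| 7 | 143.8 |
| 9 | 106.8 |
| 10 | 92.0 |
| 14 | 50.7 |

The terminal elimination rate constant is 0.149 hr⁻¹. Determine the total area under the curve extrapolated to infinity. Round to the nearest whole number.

Trapezoidal AUC_0→14:
  [0→6]: (408.1+166.9)/2 × 6 = 1725.0
  [6→6.5]: (166.9+154.9)/2 × 0.5 = 80.45
  [6.5→7]: (154.9+143.8)/2 × 0.5 = 74.675
  [7→9]: (143.8+106.8)/2 × 2 = 250.6
  [9→10]: (106.8+92.0)/2 × 1 = 99.4
  [10→14]: (92.0+50.7)/2 × 4 = 285.4
  Sum = 2515.525 µg/L·hr
Extrapolated tail: C_last / k_e = 50.7 / 0.149 = 340.268
AUC_0→∞ = 2515.525 + 340.268 = 2855.793 µg/L·hr

AUC = 2856 µg/L·hr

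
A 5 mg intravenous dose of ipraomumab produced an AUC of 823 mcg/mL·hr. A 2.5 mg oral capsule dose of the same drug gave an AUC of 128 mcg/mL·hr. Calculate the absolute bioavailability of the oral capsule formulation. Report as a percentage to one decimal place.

F = (AUC_ev / D_ev) / (AUC_iv / D_iv)
  = (128/2.5) / (823/5)
  = 51.2 / 164.6 = 0.3111
  = 31.11%

F = 31.1%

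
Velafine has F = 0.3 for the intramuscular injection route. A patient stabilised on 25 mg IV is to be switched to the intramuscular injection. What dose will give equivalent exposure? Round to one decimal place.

For equal systemic exposure: F × D_ev = D_iv
D_ev = D_iv / F = 25 / 0.3 = 83.3333 mg

D_intramuscular = 83.3 mg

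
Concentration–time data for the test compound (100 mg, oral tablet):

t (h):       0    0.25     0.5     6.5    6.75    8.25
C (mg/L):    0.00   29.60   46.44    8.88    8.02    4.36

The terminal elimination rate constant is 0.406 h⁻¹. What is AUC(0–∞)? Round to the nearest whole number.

Trapezoidal AUC_0→8.25:
  [0→0.25]: (0.00+29.60)/2 × 0.25 = 3.7
  [0.25→0.5]: (29.60+46.44)/2 × 0.25 = 9.505
  [0.5→6.5]: (46.44+8.88)/2 × 6 = 165.96
  [6.5→6.75]: (8.88+8.02)/2 × 0.25 = 2.1125
  [6.75→8.25]: (8.02+4.36)/2 × 1.5 = 9.285
  Sum = 190.5625 mg/L·h
Extrapolated tail: C_last / k_e = 4.36 / 0.406 = 10.739
AUC_0→∞ = 190.5625 + 10.739 = 201.3015 mg/L·h

AUC = 201 mg/L·h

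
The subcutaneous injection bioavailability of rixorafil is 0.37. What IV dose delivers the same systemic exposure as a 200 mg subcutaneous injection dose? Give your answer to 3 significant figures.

D_iv = 74.0 mg

Systemic exposure from an extravascular dose = F × D_ev, so the equivalent IV dose is F × D_ev.
D_iv = F × D_ev = 0.37 × 200 = 74 mg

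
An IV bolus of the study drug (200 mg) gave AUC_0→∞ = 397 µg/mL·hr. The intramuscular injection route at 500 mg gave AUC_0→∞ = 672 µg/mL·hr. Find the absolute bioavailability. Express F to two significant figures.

F = (AUC_ev / D_ev) / (AUC_iv / D_iv)
  = (672/500) / (397/200)
  = 1.344 / 1.985 = 0.6771

F = 0.68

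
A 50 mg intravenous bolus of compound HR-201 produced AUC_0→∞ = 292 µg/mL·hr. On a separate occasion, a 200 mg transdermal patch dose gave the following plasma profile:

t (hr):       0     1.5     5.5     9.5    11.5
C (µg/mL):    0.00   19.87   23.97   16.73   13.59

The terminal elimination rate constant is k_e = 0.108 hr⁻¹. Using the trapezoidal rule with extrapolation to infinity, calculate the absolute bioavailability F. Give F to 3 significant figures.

F = 0.291

Trapezoidal AUC_0→11.5 (transdermal patch):
  [0→1.5]: (0.00+19.87)/2 × 1.5 = 14.9025
  [1.5→5.5]: (19.87+23.97)/2 × 4 = 87.68
  [5.5→9.5]: (23.97+16.73)/2 × 4 = 81.4
  [9.5→11.5]: (16.73+13.59)/2 × 2 = 30.32
  Sum = 214.3025 µg/mL·hr
Tail: C_last/k_e = 13.59/0.108 = 125.833
AUC_0→∞ (transdermal patch) = 214.3025 + 125.833 = 340.1355 µg/mL·hr
F = (AUC_ev/D_ev)/(AUC_iv/D_iv) = (340.1355/200)/(292/50) = 1.7006775/5.84 = 0.2912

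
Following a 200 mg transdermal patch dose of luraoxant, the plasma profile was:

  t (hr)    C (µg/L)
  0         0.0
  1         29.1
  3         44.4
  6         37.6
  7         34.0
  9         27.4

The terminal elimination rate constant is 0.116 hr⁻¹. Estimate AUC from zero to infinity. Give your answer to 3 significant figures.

AUC = 544 µg/L·hr

Trapezoidal AUC_0→9:
  [0→1]: (0.0+29.1)/2 × 1 = 14.55
  [1→3]: (29.1+44.4)/2 × 2 = 73.5
  [3→6]: (44.4+37.6)/2 × 3 = 123.0
  [6→7]: (37.6+34.0)/2 × 1 = 35.8
  [7→9]: (34.0+27.4)/2 × 2 = 61.4
  Sum = 308.25 µg/L·hr
Extrapolated tail: C_last / k_e = 27.4 / 0.116 = 236.207
AUC_0→∞ = 308.25 + 236.207 = 544.457 µg/L·hr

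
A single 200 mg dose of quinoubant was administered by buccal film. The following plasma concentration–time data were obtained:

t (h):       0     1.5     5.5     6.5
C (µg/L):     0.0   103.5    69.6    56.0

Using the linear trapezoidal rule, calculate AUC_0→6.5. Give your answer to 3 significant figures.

AUC = 487 µg/L·h

Trapezoidal AUC_0→6.5:
  [0→1.5]: (0.0+103.5)/2 × 1.5 = 77.625
  [1.5→5.5]: (103.5+69.6)/2 × 4 = 346.2
  [5.5→6.5]: (69.6+56.0)/2 × 1 = 62.8
  Sum = 486.625 µg/L·h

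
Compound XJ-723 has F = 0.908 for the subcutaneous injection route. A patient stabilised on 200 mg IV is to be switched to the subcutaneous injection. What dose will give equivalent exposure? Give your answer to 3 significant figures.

For equal systemic exposure: F × D_ev = D_iv
D_ev = D_iv / F = 200 / 0.908 = 220.264 mg

D_subcutaneous = 220 mg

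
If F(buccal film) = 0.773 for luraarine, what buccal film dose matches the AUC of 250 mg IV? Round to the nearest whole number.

For equal systemic exposure: F × D_ev = D_iv
D_ev = D_iv / F = 250 / 0.773 = 323.415 mg

D_buccal = 323 mg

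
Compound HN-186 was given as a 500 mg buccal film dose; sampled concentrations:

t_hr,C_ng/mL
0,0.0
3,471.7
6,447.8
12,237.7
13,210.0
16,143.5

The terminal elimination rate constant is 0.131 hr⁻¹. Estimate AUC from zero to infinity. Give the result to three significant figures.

AUC = 5990 ng/mL·hr

Trapezoidal AUC_0→16:
  [0→3]: (0.0+471.7)/2 × 3 = 707.55
  [3→6]: (471.7+447.8)/2 × 3 = 1379.25
  [6→12]: (447.8+237.7)/2 × 6 = 2056.5
  [12→13]: (237.7+210.0)/2 × 1 = 223.85
  [13→16]: (210.0+143.5)/2 × 3 = 530.25
  Sum = 4897.4 ng/mL·hr
Extrapolated tail: C_last / k_e = 143.5 / 0.131 = 1095.420
AUC_0→∞ = 4897.4 + 1095.420 = 5992.82 ng/mL·hr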